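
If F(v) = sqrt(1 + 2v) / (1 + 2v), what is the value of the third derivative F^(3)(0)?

Write out both Maclaurin series and multiply, keeping only the needed powers.
From the series, [v^3] F = -5/2; multiply by 3! = 6 to get -15.

-15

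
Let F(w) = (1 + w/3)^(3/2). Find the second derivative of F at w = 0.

The coefficient of w^2 in the expansion is 1/24, so F′′(0) = 2! * (1/24) = 1/12.

1/12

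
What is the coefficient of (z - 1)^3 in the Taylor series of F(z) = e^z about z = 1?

Differentiate repeatedly and evaluate at the center.
F(1) = e
F′(1) = e
F′′(1) = e
F′′′(1) = e
So c_3 = F′′′(1)/3! = e/6.

e/6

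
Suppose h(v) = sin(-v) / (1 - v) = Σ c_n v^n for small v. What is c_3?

-5/6

Use 1/(1 - r) = Σ r^k on the denominator, then take the Cauchy product.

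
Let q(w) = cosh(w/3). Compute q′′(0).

1/9

Compute the successive derivatives at the expansion point and divide by k!.
The coefficient of w^2 in the expansion is 1/18, so q′′(0) = 2! * (1/18) = 1/9.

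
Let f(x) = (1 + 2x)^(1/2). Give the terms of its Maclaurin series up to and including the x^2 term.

-x^2/2 + x + 1

Use the known series and substitute for the argument.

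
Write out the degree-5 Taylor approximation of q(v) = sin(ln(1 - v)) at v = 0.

v^5/12 - v^3/6 - v^2/2 - v

Compose series: expand the inner function first, then feed it into the outer expansion.
q(0) = 0
q′(0) = -1
q′′(0) = -1
q′′′(0) = -1
q^(4)(0) = 0
q^(5)(0) = 10
The Taylor polynomial is Σ q^(k)(0)/k! · v^k.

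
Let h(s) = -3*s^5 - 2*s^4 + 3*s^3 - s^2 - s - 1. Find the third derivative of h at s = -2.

The coefficient of (s + 2)^3 in the expansion is -101, so h′′′(-2) = 3! * (-101) = -606.

-606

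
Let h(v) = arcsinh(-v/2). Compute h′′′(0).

1/8

The coefficient of v^3 in the expansion is 1/48, so h′′′(0) = 3! * (1/48) = 1/8.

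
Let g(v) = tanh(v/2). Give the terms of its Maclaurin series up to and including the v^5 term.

v^5/240 - v^3/24 + v/2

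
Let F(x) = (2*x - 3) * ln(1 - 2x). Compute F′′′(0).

24

Multiply each power in the prefactor through the base expansion.
The coefficient of x^3 in the expansion is 4, so F′′′(0) = 3! * (4) = 24.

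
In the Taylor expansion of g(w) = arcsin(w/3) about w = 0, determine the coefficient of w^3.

1/162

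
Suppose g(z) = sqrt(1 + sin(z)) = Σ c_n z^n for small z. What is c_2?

-1/8

Compose series: expand the inner function first, then feed it into the outer expansion.
g(0) = 1
g′(0) = 1/2
g′′(0) = -1/4
So c_2 = g′′(0)/2! = -1/8.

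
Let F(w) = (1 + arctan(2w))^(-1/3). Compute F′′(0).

Let u equal the inner series; expand the outer function in u and truncate.
The coefficient of w^2 in the expansion is 8/9, so F′′(0) = 2! * (8/9) = 16/9.

16/9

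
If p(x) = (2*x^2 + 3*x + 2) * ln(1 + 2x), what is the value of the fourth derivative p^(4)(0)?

-96

Shift and add copies of the series according to the polynomial's terms.
From the series, [x^4] p = -4; multiply by 4! = 24 to get -96.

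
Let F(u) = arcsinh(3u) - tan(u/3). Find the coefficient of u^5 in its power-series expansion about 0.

106285/5832

Expand each term separately and add.
[u^0] = 0;  [u^1] = 8/3;  [u^2] = 0;  [u^3] = -731/162;  [u^4] = 0;  [u^5] = 106285/5832.
So c_5 = F^(5)(0)/5! = 106285/5832.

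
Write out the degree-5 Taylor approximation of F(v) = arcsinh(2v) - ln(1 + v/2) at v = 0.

Expand each term separately and add.
F(0) = 0
F′(0) = 3/2
F′′(0) = 1/4
F′′′(0) = -33/4
F^(4)(0) = 3/8
F^(5)(0) = 1149/4
Then c_k = F^(k)(0)/k! gives each Taylor coefficient.

383*v^5/160 + v^4/64 - 11*v^3/8 + v^2/8 + 3*v/2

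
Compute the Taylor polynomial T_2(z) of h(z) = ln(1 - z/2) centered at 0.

-z^2/8 - z/2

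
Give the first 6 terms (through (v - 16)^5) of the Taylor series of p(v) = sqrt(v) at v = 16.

7*(v - 16)^5/67108864 - 5*(v - 16)^4/2097152 + (v - 16)^3/16384 - (v - 16)^2/512 + (v - 16)/8 + 4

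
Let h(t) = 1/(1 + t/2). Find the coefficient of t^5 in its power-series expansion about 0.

-1/32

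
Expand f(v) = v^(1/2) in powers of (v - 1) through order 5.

Use the known series and substitute for the argument.
[(v - 1)^0] = 1;  [(v - 1)^1] = 1/2;  [(v - 1)^2] = -1/8;  [(v - 1)^3] = 1/16;  [(v - 1)^4] = -5/128;  [(v - 1)^5] = 7/256.

7*(v - 1)^5/256 - 5*(v - 1)^4/128 + (v - 1)^3/16 - (v - 1)^2/8 + (v - 1)/2 + 1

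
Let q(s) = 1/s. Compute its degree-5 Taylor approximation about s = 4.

-(s - 4)^5/4096 + (s - 4)^4/1024 - (s - 4)^3/256 + (s - 4)^2/64 - (s - 4)/16 + 1/4

q(4) = 1/4
q′(4) = -1/16
q′′(4) = 1/32
q′′′(4) = -3/128
q^(4)(4) = 3/128
q^(5)(4) = -15/512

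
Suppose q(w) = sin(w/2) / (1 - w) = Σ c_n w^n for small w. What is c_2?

1/2

Take the Cauchy product of the two expansions.
q(0) = 0
q′(0) = 1/2
q′′(0) = 1
Then c_k = q^(k)(0)/k! gives each Taylor coefficient.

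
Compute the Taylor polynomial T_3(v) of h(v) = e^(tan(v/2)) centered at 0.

Plug the Maclaurin series of the inner function into that of the outer and collect terms.
h(0) = 1
h′(0) = 1/2
h′′(0) = 1/4
h′′′(0) = 3/8
The Taylor polynomial is Σ h^(k)(0)/k! · v^k.

v^3/16 + v^2/8 + v/2 + 1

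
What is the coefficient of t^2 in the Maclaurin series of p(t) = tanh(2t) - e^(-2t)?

-2

Combine the two series term by term.
p(0) = -1
p′(0) = 4
p′′(0) = -4
So c_2 = p′′(0)/2! = -2.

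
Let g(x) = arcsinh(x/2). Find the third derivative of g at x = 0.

The coefficient of x^3 in the expansion is -1/48, so g′′′(0) = 3! * (-1/48) = -1/8.

-1/8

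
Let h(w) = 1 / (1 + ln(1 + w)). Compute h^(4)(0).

88

Write 1/(1+u) = 1 - u + u^2 - u^3 + ... and substitute the series for u.
The coefficient of w^4 in the expansion is 11/3, so h^(4)(0) = 4! * (11/3) = 88.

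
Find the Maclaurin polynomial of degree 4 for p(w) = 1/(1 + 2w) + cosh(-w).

385*w^4/24 - 8*w^3 + 9*w^2/2 - 2*w + 2

Expand each term separately and add.
p(0) = 2
p′(0) = -2
p′′(0) = 9
p′′′(0) = -48
p^(4)(0) = 385
The Taylor polynomial is Σ p^(k)(0)/k! · w^k.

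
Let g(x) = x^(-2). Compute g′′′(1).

From the series, [(x - 1)^3] g = -4; multiply by 3! = 6 to get -24.

-24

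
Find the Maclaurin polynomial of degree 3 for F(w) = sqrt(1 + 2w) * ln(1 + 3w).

Write out both Maclaurin series and multiply, keeping only the needed powers.
F(0) = 0
F′(0) = 3
F′′(0) = -3
F′′′(0) = 18
The Taylor polynomial is Σ F^(k)(0)/k! · w^k.

3*w^3 - 3*w^2/2 + 3*w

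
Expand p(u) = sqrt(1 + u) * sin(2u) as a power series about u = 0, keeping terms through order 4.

Write out both Maclaurin series and multiply, keeping only the needed powers.
[u^0] = 0;  [u^1] = 2;  [u^2] = 1;  [u^3] = -19/12;  [u^4] = -13/24.

-13*u^4/24 - 19*u^3/12 + u^2 + 2*u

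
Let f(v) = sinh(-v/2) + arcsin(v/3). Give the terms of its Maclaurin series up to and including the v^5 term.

Expand each term separately and add.
f(0) = 0
f′(0) = -1/6
f′′(0) = 0
f′′′(0) = -19/216
f^(4)(0) = 0
f^(5)(0) = 5/864

v^5/20736 - 19*v^3/1296 - v/6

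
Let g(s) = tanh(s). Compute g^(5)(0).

The coefficient of s^5 in the expansion is 2/15, so g^(5)(0) = 5! * (2/15) = 16.

16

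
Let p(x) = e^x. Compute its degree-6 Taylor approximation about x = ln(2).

p(ln(2)) = 2
p′(ln(2)) = 2
p′′(ln(2)) = 2
p′′′(ln(2)) = 2
p^(4)(ln(2)) = 2
p^(5)(ln(2)) = 2
p^(6)(ln(2)) = 2
Dividing each by k! gives the coefficients c_0, ..., c_6.

(x - ln(2))^6/360 + (x - ln(2))^5/60 + (x - ln(2))^4/12 + (x - ln(2))^3/3 + (x - ln(2))^2 + 2*(x - ln(2)) + 2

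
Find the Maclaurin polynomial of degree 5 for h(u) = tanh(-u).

-2*u^5/15 + u^3/3 - u

h(0) = 0
h′(0) = -1
h′′(0) = 0
h′′′(0) = 2
h^(4)(0) = 0
h^(5)(0) = -16
The Taylor polynomial is Σ h^(k)(0)/k! · u^k.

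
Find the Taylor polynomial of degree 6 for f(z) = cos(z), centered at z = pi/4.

Differentiate repeatedly and evaluate at the center.

-sqrt(2)*(z - pi/4)^6/1440 - sqrt(2)*(z - pi/4)^5/240 + sqrt(2)*(z - pi/4)^4/48 + sqrt(2)*(z - pi/4)^3/12 - sqrt(2)*(z - pi/4)^2/4 - sqrt(2)*(z - pi/4)/2 + sqrt(2)/2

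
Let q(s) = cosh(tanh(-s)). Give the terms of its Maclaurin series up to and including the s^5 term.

-7*s^4/24 + s^2/2 + 1

Let u equal the inner series; expand the outer function in u and truncate.
q(0) = 1
q′(0) = 0
q′′(0) = 1
q′′′(0) = 0
q^(4)(0) = -7
q^(5)(0) = 0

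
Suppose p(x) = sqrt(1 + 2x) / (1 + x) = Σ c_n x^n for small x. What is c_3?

Multiply the two series term by term and collect like powers.
p(0) = 1
p′(0) = 0
p′′(0) = -1
p′′′(0) = 6

1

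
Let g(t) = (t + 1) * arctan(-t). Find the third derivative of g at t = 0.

Distribute the polynomial across the series and collect like powers.
From the series, [t^3] g = 1/3; multiply by 3! = 6 to get 2.

2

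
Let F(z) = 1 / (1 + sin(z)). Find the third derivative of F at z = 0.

Expand as Σ (-1)^k u^k with u equal to the inner function's series.
The coefficient of z^3 in the expansion is -5/6, so F′′′(0) = 3! * (-5/6) = -5.

-5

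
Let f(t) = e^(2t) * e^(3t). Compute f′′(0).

Expand each factor separately, then convolve coefficients.
From the series, [t^2] f = 25/2; multiply by 2! = 2 to get 25.

25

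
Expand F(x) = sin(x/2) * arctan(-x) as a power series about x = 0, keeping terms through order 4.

Multiply the two series term by term and collect like powers.

3*x^4/16 - x^2/2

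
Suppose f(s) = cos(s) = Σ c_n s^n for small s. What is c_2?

-1/2

Differentiate repeatedly and evaluate at the center.
[s^0] = 1;  [s^1] = 0;  [s^2] = -1/2.
So c_2 = f′′(0)/2! = -1/2.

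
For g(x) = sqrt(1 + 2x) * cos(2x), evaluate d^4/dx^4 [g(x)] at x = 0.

25

Expand each factor separately, then convolve coefficients.
From the series, [x^4] g = 25/24; multiply by 4! = 24 to get 25.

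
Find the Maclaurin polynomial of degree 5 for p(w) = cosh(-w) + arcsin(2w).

Add the two expansions coefficient-wise.
p(0) = 1
p′(0) = 2
p′′(0) = 1
p′′′(0) = 8
p^(4)(0) = 1
p^(5)(0) = 288

12*w^5/5 + w^4/24 + 4*w^3/3 + w^2/2 + 2*w + 1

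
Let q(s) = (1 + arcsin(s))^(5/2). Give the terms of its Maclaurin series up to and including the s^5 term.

Plug the Maclaurin series of the inner function into that of the outer and collect terms.
q(0) = 1
q′(0) = 5/2
q′′(0) = 15/4
q′′′(0) = 35/8
q^(4)(0) = 225/16
q^(5)(0) = 1365/32

91*s^5/256 + 75*s^4/128 + 35*s^3/48 + 15*s^2/8 + 5*s/2 + 1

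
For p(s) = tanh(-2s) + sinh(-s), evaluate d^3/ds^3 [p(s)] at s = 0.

Combine the two series term by term.
The coefficient of s^3 in the expansion is 5/2, so p′′′(0) = 3! * (5/2) = 15.

15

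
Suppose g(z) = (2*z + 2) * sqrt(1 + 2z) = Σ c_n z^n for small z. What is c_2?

1

Distribute the polynomial across the series and collect like powers.
g(0) = 2
g′(0) = 4
g′′(0) = 2
The Taylor polynomial is Σ g^(k)(0)/k! · z^k.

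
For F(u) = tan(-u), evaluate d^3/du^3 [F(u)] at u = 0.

The coefficient of u^3 in the expansion is -1/3, so F′′′(0) = 3! * (-1/3) = -2.

-2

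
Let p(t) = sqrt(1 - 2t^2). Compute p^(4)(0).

From the series, [t^4] p = -1/2; multiply by 4! = 24 to get -12.

-12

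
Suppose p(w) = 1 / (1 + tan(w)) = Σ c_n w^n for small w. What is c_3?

-4/3

Expand as Σ (-1)^k u^k with u equal to the inner function's series.
[w^0] = 1;  [w^1] = -1;  [w^2] = 1;  [w^3] = -4/3.
So c_3 = p′′′(0)/3! = -4/3.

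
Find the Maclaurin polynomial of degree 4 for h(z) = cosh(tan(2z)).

Substitute the inner expansion into the outer series and collect powers.
h(0) = 1
h′(0) = 0
h′′(0) = 4
h′′′(0) = 0
h^(4)(0) = 144
Dividing each by k! gives the coefficients c_0, ..., c_4.

6*z^4 + 2*z^2 + 1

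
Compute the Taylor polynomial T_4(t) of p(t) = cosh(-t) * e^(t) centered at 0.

Expand each factor separately, then convolve coefficients.
p(0) = 1
p′(0) = 1
p′′(0) = 2
p′′′(0) = 4
p^(4)(0) = 8

t^4/3 + 2*t^3/3 + t^2 + t + 1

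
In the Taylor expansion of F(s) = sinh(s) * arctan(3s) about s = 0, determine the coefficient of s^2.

3

Take the Cauchy product of the two expansions.
F(0) = 0
F′(0) = 0
F′′(0) = 6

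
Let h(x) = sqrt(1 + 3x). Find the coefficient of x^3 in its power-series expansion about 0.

27/16

h(0) = 1
h′(0) = 3/2
h′′(0) = -9/4
h′′′(0) = 81/8
Dividing each by k! gives the coefficients c_0, ..., c_3.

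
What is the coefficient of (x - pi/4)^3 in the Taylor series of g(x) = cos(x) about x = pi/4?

Apply the Taylor formula c_k = f^(k)(a)/k!.
g(pi/4) = sqrt(2)/2
g′(pi/4) = -sqrt(2)/2
g′′(pi/4) = -sqrt(2)/2
g′′′(pi/4) = sqrt(2)/2
So c_3 = g′′′(pi/4)/3! = sqrt(2)/12.

sqrt(2)/12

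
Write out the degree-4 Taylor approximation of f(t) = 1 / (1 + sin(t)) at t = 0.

2*t^4/3 - 5*t^3/6 + t^2 - t + 1

Use the geometric series for the reciprocal, then substitute.
[t^0] = 1;  [t^1] = -1;  [t^2] = 1;  [t^3] = -5/6;  [t^4] = 2/3.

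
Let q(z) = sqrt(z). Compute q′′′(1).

Use the known series and substitute for the argument.
The coefficient of (z - 1)^3 in the expansion is 1/16, so q′′′(1) = 3! * (1/16) = 3/8.

3/8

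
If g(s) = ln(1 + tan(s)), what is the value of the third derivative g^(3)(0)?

Plug the Maclaurin series of the inner function into that of the outer and collect terms.
The coefficient of s^3 in the expansion is 2/3, so g′′′(0) = 3! * (2/3) = 4.

4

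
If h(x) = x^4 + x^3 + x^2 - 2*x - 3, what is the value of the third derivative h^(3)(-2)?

-42

Apply the Taylor formula c_k = f^(k)(a)/k!.
The coefficient of (x + 2)^3 in the expansion is -7, so h′′′(-2) = 3! * (-7) = -42.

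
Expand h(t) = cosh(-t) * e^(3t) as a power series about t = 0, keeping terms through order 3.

6*t^3 + 5*t^2 + 3*t + 1

Write out both Maclaurin series and multiply, keeping only the needed powers.
[t^0] = 1;  [t^1] = 3;  [t^2] = 5;  [t^3] = 6.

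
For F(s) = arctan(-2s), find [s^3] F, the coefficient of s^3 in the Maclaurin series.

8/3

F(0) = 0
F′(0) = -2
F′′(0) = 0
F′′′(0) = 16
So c_3 = F′′′(0)/3! = 8/3.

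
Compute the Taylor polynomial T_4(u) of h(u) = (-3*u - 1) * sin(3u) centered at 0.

Multiply each power in the prefactor through the base expansion.
h(0) = 0
h′(0) = -3
h′′(0) = -18
h′′′(0) = 27
h^(4)(0) = 324
The Taylor polynomial is Σ h^(k)(0)/k! · u^k.

27*u^4/2 + 9*u^3/2 - 9*u^2 - 3*u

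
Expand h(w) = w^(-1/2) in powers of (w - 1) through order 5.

Use the known series and substitute for the argument.

-63*(w - 1)^5/256 + 35*(w - 1)^4/128 - 5*(w - 1)^3/16 + 3*(w - 1)^2/8 - (w - 1)/2 + 1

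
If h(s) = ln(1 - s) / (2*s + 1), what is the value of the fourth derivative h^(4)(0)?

154

Expand 1/(denominator) as a geometric series and multiply by the numerator's series.
The coefficient of s^4 in the expansion is 77/12, so h^(4)(0) = 4! * (77/12) = 154.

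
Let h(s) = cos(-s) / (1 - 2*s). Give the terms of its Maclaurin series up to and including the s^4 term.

337*s^4/24 + 7*s^3 + 7*s^2/2 + 2*s + 1

Expand 1/(denominator) as a geometric series and multiply by the numerator's series.
[s^0] = 1;  [s^1] = 2;  [s^2] = 7/2;  [s^3] = 7;  [s^4] = 337/24.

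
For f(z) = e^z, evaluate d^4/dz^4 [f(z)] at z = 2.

The coefficient of (z - 2)^4 in the expansion is e^(2)/24, so f^(4)(2) = 4! * (e^(2)/24) = e^(2).

e^(2)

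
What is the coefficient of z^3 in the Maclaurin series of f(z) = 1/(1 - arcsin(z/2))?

7/48

Plug the Maclaurin series of the inner function into that of the outer and collect terms.
f(0) = 1
f′(0) = 1/2
f′′(0) = 1/2
f′′′(0) = 7/8
Dividing each by k! gives the coefficients c_0, ..., c_3.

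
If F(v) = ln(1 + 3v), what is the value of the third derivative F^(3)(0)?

Compute the successive derivatives at the expansion point and divide by k!.
The coefficient of v^3 in the expansion is 9, so F′′′(0) = 3! * (9) = 54.

54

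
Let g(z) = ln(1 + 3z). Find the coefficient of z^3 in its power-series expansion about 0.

9

[z^0] = 0;  [z^1] = 3;  [z^2] = -9/2;  [z^3] = 9.
So c_3 = g′′′(0)/3! = 9.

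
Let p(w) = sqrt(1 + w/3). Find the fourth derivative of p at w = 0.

-5/432

From the series, [w^4] p = -5/10368; multiply by 4! = 24 to get -5/432.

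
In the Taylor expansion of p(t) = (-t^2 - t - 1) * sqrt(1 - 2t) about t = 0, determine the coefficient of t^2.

Shift and add copies of the series according to the polynomial's terms.

1/2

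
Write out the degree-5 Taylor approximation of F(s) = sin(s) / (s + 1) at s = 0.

101*s^5/120 - 5*s^4/6 + 5*s^3/6 - s^2 + s

Multiply the numerator's expansion by the denominator's geometric series.
[s^0] = 0;  [s^1] = 1;  [s^2] = -1;  [s^3] = 5/6;  [s^4] = -5/6;  [s^5] = 101/120.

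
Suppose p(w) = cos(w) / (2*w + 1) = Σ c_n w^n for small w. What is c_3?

Multiply the numerator's expansion by the denominator's geometric series.
[w^0] = 1;  [w^1] = -2;  [w^2] = 7/2;  [w^3] = -7.

-7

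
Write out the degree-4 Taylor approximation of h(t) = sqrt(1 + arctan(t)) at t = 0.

17*t^4/384 - 5*t^3/48 - t^2/8 + t/2 + 1

Let u equal the inner series; expand the outer function in u and truncate.
h(0) = 1
h′(0) = 1/2
h′′(0) = -1/4
h′′′(0) = -5/8
h^(4)(0) = 17/16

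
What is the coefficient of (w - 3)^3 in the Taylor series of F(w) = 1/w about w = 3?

Apply the Taylor formula c_k = f^(k)(a)/k!.

-1/81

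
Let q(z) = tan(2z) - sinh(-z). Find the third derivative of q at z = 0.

17

Expand each term separately and add.
The coefficient of z^3 in the expansion is 17/6, so q′′′(0) = 3! * (17/6) = 17.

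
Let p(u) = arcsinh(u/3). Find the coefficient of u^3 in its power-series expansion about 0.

-1/162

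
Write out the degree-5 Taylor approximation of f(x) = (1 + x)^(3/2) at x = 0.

-3*x^5/256 + 3*x^4/128 - x^3/16 + 3*x^2/8 + 3*x/2 + 1

Compute the successive derivatives at the expansion point and divide by k!.
f(0) = 1
f′(0) = 3/2
f′′(0) = 3/4
f′′′(0) = -3/8
f^(4)(0) = 9/16
f^(5)(0) = -45/32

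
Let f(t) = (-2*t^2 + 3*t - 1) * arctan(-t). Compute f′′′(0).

Multiply each power in the prefactor through the base expansion.
The coefficient of t^3 in the expansion is 5/3, so f′′′(0) = 3! * (5/3) = 10.

10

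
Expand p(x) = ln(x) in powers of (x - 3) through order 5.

(x - 3)^5/1215 - (x - 3)^4/324 + (x - 3)^3/81 - (x - 3)^2/18 + (x - 3)/3 + ln(3)

p(3) = ln(3)
p′(3) = 1/3
p′′(3) = -1/9
p′′′(3) = 2/27
p^(4)(3) = -2/27
p^(5)(3) = 8/81
Then c_k = p^(k)(3)/k! gives each Taylor coefficient.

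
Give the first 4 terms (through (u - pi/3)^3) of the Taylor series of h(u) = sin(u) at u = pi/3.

-(u - pi/3)^3/12 - sqrt(3)*(u - pi/3)^2/4 + (u - pi/3)/2 + sqrt(3)/2

h(pi/3) = sqrt(3)/2
h′(pi/3) = 1/2
h′′(pi/3) = -sqrt(3)/2
h′′′(pi/3) = -1/2
The Taylor polynomial is Σ h^(k)(pi/3)/k! · (u - pi/3)^k.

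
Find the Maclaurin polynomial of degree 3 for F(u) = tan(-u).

-u^3/3 - u

Differentiate repeatedly and evaluate at the center.
F(0) = 0
F′(0) = -1
F′′(0) = 0
F′′′(0) = -2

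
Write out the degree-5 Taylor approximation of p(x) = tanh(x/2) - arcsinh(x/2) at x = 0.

Add the two expansions coefficient-wise.
[x^0] = 0;  [x^1] = 0;  [x^2] = 0;  [x^3] = -1/48;  [x^4] = 0;  [x^5] = 7/3840.

7*x^5/3840 - x^3/48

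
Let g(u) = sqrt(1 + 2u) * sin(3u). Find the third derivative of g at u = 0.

Write out both Maclaurin series and multiply, keeping only the needed powers.
The coefficient of u^3 in the expansion is -6, so g′′′(0) = 3! * (-6) = -36.

-36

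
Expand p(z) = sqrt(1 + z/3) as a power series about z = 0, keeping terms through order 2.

Use the known series and substitute for the argument.
p(0) = 1
p′(0) = 1/6
p′′(0) = -1/36
Then c_k = p^(k)(0)/k! gives each Taylor coefficient.

-z^2/72 + z/6 + 1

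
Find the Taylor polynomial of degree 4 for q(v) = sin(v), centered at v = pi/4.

[(v - pi/4)^0] = sqrt(2)/2;  [(v - pi/4)^1] = sqrt(2)/2;  [(v - pi/4)^2] = -sqrt(2)/4;  [(v - pi/4)^3] = -sqrt(2)/12;  [(v - pi/4)^4] = sqrt(2)/48.

sqrt(2)*(v - pi/4)^4/48 - sqrt(2)*(v - pi/4)^3/12 - sqrt(2)*(v - pi/4)^2/4 + sqrt(2)*(v - pi/4)/2 + sqrt(2)/2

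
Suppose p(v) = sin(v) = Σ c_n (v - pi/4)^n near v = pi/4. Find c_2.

-sqrt(2)/4

p(pi/4) = sqrt(2)/2
p′(pi/4) = sqrt(2)/2
p′′(pi/4) = -sqrt(2)/2
So c_2 = p′′(pi/4)/2! = -sqrt(2)/4.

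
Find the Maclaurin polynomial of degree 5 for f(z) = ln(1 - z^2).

-z^4/2 - z^2

[z^0] = 0;  [z^1] = 0;  [z^2] = -1;  [z^3] = 0;  [z^4] = -1/2;  [z^5] = 0.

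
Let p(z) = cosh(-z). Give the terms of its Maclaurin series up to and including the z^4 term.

p(0) = 1
p′(0) = 0
p′′(0) = 1
p′′′(0) = 0
p^(4)(0) = 1
Then c_k = p^(k)(0)/k! gives each Taylor coefficient.

z^4/24 + z^2/2 + 1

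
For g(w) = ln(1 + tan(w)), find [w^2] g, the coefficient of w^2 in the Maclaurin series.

Plug the Maclaurin series of the inner function into that of the outer and collect terms.
g(0) = 0
g′(0) = 1
g′′(0) = -1
Dividing each by k! gives the coefficients c_0, ..., c_2.

-1/2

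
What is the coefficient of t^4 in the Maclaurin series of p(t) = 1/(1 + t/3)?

Differentiate repeatedly and evaluate at the center.
p(0) = 1
p′(0) = -1/3
p′′(0) = 2/9
p′′′(0) = -2/9
p^(4)(0) = 8/27
So c_4 = p^(4)(0)/4! = 1/81.

1/81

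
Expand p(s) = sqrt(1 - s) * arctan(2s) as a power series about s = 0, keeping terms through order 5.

Take the Cauchy product of the two expansions.
[s^0] = 0;  [s^1] = 2;  [s^2] = -1;  [s^3] = -35/12;  [s^4] = 29/24;  [s^5] = 6389/960.

6389*s^5/960 + 29*s^4/24 - 35*s^3/12 - s^2 + 2*s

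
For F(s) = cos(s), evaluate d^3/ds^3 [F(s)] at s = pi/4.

sqrt(2)/2

Differentiate repeatedly and evaluate at the center.
From the series, [(s - pi/4)^3] F = sqrt(2)/12; multiply by 3! = 6 to get sqrt(2)/2.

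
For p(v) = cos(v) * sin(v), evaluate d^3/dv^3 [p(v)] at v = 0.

Multiply the two series term by term and collect like powers.
From the series, [v^3] p = -2/3; multiply by 3! = 6 to get -4.

-4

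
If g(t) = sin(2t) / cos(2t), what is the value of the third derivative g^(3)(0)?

Divide the numerator series by the denominator series (power-series long division).
The coefficient of t^3 in the expansion is 8/3, so g′′′(0) = 3! * (8/3) = 16.

16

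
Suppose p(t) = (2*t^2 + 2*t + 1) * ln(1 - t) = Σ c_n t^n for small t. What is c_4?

Multiply each power in the prefactor through the base expansion.
So c_4 = p^(4)(0)/4! = -23/12.

-23/12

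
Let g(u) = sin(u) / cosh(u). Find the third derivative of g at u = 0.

Invert the denominator's series and multiply.
From the series, [u^3] g = -2/3; multiply by 3! = 6 to get -4.

-4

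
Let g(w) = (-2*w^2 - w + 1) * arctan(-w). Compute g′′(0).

2

Multiply each power in the prefactor through the base expansion.
From the series, [w^2] g = 1; multiply by 2! = 2 to get 2.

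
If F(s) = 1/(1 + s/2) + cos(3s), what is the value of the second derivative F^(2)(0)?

-17/2

Expand each term separately and add.
From the series, [s^2] F = -17/4; multiply by 2! = 2 to get -17/2.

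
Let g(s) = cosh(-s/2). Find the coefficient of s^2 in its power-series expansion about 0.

1/8

g(0) = 1
g′(0) = 0
g′′(0) = 1/4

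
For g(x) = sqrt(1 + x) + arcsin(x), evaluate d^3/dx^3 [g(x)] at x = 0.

Expand each term separately and add.
From the series, [x^3] g = 11/48; multiply by 3! = 6 to get 11/8.

11/8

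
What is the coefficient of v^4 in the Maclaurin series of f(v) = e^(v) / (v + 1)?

3/8

Use 1/(1 - r) = Σ r^k on the denominator, then take the Cauchy product.
[v^0] = 1;  [v^1] = 0;  [v^2] = 1/2;  [v^3] = -1/3;  [v^4] = 3/8.
So c_4 = f^(4)(0)/4! = 3/8.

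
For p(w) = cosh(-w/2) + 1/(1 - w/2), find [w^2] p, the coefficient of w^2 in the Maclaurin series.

Add the two expansions coefficient-wise.

3/8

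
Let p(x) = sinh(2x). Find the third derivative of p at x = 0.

The coefficient of x^3 in the expansion is 4/3, so p′′′(0) = 3! * (4/3) = 8.

8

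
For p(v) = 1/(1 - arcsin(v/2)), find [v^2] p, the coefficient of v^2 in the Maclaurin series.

1/4

Substitute the inner expansion into the outer series and collect powers.
p(0) = 1
p′(0) = 1/2
p′′(0) = 1/2
Dividing each by k! gives the coefficients c_0, ..., c_2.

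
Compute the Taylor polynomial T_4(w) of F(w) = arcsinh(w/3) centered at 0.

F(0) = 0
F′(0) = 1/3
F′′(0) = 0
F′′′(0) = -1/27
F^(4)(0) = 0
Then c_k = F^(k)(0)/k! gives each Taylor coefficient.

-w^3/162 + w/3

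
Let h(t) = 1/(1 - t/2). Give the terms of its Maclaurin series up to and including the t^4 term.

t^4/16 + t^3/8 + t^2/4 + t/2 + 1

h(0) = 1
h′(0) = 1/2
h′′(0) = 1/2
h′′′(0) = 3/4
h^(4)(0) = 3/2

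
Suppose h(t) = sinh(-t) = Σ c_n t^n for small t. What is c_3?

-1/6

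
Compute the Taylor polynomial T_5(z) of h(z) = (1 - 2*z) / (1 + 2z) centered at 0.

-64*z^5 + 32*z^4 - 16*z^3 + 8*z^2 - 4*z + 1

Shift and add copies of the series according to the polynomial's terms.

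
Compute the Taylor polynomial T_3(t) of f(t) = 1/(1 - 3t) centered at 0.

27*t^3 + 9*t^2 + 3*t + 1

f(0) = 1
f′(0) = 3
f′′(0) = 18
f′′′(0) = 162
The Taylor polynomial is Σ f^(k)(0)/k! · t^k.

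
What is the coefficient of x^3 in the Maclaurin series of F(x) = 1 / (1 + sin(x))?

Write 1/(1+u) = 1 - u + u^2 - u^3 + ... and substitute the series for u.
F(0) = 1
F′(0) = -1
F′′(0) = 2
F′′′(0) = -5

-5/6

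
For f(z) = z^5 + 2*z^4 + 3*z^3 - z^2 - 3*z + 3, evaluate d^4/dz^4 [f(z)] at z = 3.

Use the known series and substitute for the argument.
The coefficient of (z - 3)^4 in the expansion is 17, so f^(4)(3) = 4! * (17) = 408.

408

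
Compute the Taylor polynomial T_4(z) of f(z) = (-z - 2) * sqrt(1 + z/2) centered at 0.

Shift and add copies of the series according to the polynomial's terms.
f(0) = -2
f′(0) = -3/2
f′′(0) = -3/8
f′′′(0) = 3/32
f^(4)(0) = -9/128
Then c_k = f^(k)(0)/k! gives each Taylor coefficient.

-3*z^4/1024 + z^3/64 - 3*z^2/16 - 3*z/2 - 2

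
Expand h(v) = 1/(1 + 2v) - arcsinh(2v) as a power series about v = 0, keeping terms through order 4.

16*v^4 - 20*v^3/3 + 4*v^2 - 4*v + 1

Expand each term separately and add.
[v^0] = 1;  [v^1] = -4;  [v^2] = 4;  [v^3] = -20/3;  [v^4] = 16.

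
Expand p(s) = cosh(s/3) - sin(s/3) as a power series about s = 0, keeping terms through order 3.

Combine the two series term by term.

s^3/162 + s^2/18 - s/3 + 1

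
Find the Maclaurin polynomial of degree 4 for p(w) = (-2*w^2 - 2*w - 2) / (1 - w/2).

Shift and add copies of the series according to the polynomial's terms.
p(0) = -2
p′(0) = -3
p′′(0) = -7
p′′′(0) = -21/2
p^(4)(0) = -21

-7*w^4/8 - 7*w^3/4 - 7*w^2/2 - 3*w - 2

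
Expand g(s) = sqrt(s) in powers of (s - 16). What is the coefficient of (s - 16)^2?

-1/512

Compute the successive derivatives at the expansion point and divide by k!.
g(16) = 4
g′(16) = 1/8
g′′(16) = -1/256
So c_2 = g′′(16)/2! = -1/512.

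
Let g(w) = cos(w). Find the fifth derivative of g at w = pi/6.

-1/2

Compute the successive derivatives at the expansion point and divide by k!.
The coefficient of (w - pi/6)^5 in the expansion is -1/240, so g^(5)(pi/6) = 5! * (-1/240) = -1/2.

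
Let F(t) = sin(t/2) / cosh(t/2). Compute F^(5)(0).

Divide the numerator series by the denominator series (power-series long division).
From the series, [t^5] F = 3/320; multiply by 5! = 120 to get 9/8.

9/8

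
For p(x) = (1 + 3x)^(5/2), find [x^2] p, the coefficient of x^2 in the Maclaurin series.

p(0) = 1
p′(0) = 15/2
p′′(0) = 135/4
So c_2 = p′′(0)/2! = 135/8.

135/8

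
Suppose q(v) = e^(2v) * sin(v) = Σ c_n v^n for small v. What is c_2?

Expand each factor separately, then convolve coefficients.
So c_2 = q′′(0)/2! = 2.

2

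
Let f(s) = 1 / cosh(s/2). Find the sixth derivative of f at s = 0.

-61/64

Divide the numerator series by the denominator series (power-series long division).
From the series, [s^6] f = -61/46080; multiply by 6! = 720 to get -61/64.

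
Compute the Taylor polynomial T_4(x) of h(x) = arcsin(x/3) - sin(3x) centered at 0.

365*x^3/81 - 8*x/3

Expand each term separately and add.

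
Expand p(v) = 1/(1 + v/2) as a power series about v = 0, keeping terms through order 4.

Differentiate repeatedly and evaluate at the center.
p(0) = 1
p′(0) = -1/2
p′′(0) = 1/2
p′′′(0) = -3/4
p^(4)(0) = 3/2
Dividing each by k! gives the coefficients c_0, ..., c_4.

v^4/16 - v^3/8 + v^2/4 - v/2 + 1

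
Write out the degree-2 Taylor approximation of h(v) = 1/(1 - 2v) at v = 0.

4*v^2 + 2*v + 1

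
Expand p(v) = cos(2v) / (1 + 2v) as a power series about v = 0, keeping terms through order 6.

Multiply the two series term by term and collect like powers.
p(0) = 1
p′(0) = -2
p′′(0) = 4
p′′′(0) = -24
p^(4)(0) = 208
p^(5)(0) = -2080
p^(6)(0) = 24896
Then c_k = p^(k)(0)/k! gives each Taylor coefficient.

1556*v^6/45 - 52*v^5/3 + 26*v^4/3 - 4*v^3 + 2*v^2 - 2*v + 1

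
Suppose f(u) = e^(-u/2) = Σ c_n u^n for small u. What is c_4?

f(0) = 1
f′(0) = -1/2
f′′(0) = 1/4
f′′′(0) = -1/8
f^(4)(0) = 1/16
Dividing each by k! gives the coefficients c_0, ..., c_4.

1/384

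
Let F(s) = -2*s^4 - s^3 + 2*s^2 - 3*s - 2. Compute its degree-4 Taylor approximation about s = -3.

Use the known series and substitute for the argument.
F(-3) = -110
F′(-3) = 174
F′′(-3) = -194
F′′′(-3) = 138
F^(4)(-3) = -48

-2*(s + 3)^4 + 23*(s + 3)^3 - 97*(s + 3)^2 + 174*(s + 3) - 110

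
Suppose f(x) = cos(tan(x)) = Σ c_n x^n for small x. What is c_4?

Compose series: expand the inner function first, then feed it into the outer expansion.
f(0) = 1
f′(0) = 0
f′′(0) = -1
f′′′(0) = 0
f^(4)(0) = -7
So c_4 = f^(4)(0)/4! = -7/24.

-7/24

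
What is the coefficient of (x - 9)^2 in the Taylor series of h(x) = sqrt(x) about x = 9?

-1/216

h(9) = 3
h′(9) = 1/6
h′′(9) = -1/108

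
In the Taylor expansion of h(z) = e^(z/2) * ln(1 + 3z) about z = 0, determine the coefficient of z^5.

25289/640

Take the Cauchy product of the two expansions.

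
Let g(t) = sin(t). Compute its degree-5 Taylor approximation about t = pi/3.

[(t - pi/3)^0] = sqrt(3)/2;  [(t - pi/3)^1] = 1/2;  [(t - pi/3)^2] = -sqrt(3)/4;  [(t - pi/3)^3] = -1/12;  [(t - pi/3)^4] = sqrt(3)/48;  [(t - pi/3)^5] = 1/240.

(t - pi/3)^5/240 + sqrt(3)*(t - pi/3)^4/48 - (t - pi/3)^3/12 - sqrt(3)*(t - pi/3)^2/4 + (t - pi/3)/2 + sqrt(3)/2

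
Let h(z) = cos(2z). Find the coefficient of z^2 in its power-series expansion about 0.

-2

c_2 = h′′(0)/2! = -2.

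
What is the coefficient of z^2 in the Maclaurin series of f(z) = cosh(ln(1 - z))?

Compose series: expand the inner function first, then feed it into the outer expansion.

1/2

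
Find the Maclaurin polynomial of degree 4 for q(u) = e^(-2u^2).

2*u^4 - 2*u^2 + 1

Compute the successive derivatives at the expansion point and divide by k!.
[u^0] = 1;  [u^1] = 0;  [u^2] = -2;  [u^3] = 0;  [u^4] = 2.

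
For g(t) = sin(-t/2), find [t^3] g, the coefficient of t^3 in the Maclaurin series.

g(0) = 0
g′(0) = -1/2
g′′(0) = 0
g′′′(0) = 1/8
So c_3 = g′′′(0)/3! = 1/48.

1/48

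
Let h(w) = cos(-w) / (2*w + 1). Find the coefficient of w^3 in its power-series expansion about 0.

-7

Use 1/(1 - r) = Σ r^k on the denominator, then take the Cauchy product.
[w^0] = 1;  [w^1] = -2;  [w^2] = 7/2;  [w^3] = -7.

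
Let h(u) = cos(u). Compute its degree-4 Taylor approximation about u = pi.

Differentiate repeatedly and evaluate at the center.
h(pi) = -1
h′(pi) = 0
h′′(pi) = 1
h′′′(pi) = 0
h^(4)(pi) = -1

-(u - pi)^4/24 + (u - pi)^2/2 - 1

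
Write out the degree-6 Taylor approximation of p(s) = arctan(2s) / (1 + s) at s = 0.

-86*s^6/15 + 86*s^5/15 + 2*s^4/3 - 2*s^3/3 - 2*s^2 + 2*s

Expand each factor separately, then convolve coefficients.
[s^0] = 0;  [s^1] = 2;  [s^2] = -2;  [s^3] = -2/3;  [s^4] = 2/3;  [s^5] = 86/15;  [s^6] = -86/15.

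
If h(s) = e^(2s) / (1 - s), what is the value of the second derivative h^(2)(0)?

Multiply the two series term by term and collect like powers.
The coefficient of s^2 in the expansion is 5, so h′′(0) = 2! * (5) = 10.

10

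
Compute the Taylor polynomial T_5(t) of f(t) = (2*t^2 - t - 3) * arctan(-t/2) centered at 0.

49*t^5/480 - t^4/24 - 9*t^3/8 + t^2/2 + 3*t/2

Shift and add copies of the series according to the polynomial's terms.
[t^0] = 0;  [t^1] = 3/2;  [t^2] = 1/2;  [t^3] = -9/8;  [t^4] = -1/24;  [t^5] = 49/480.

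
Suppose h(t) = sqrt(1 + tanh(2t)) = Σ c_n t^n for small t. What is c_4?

Let u equal the inner series; expand the outer function in u and truncate.
h(0) = 1
h′(0) = 1
h′′(0) = -1
h′′′(0) = -5
h^(4)(0) = 17

17/24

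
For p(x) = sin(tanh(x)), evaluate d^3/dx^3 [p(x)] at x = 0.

Compose series: expand the inner function first, then feed it into the outer expansion.
From the series, [x^3] p = -1/2; multiply by 3! = 6 to get -3.

-3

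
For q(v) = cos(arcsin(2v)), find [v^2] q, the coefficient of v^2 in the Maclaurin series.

Let u equal the inner series; expand the outer function in u and truncate.
[v^0] = 1;  [v^1] = 0;  [v^2] = -2.
So c_2 = q′′(0)/2! = -2.

-2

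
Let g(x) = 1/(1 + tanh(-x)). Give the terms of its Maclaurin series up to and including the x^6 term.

2*x^6/45 + 2*x^5/15 + x^4/3 + 2*x^3/3 + x^2 + x + 1

Let u equal the inner series; expand the outer function in u and truncate.
g(0) = 1
g′(0) = 1
g′′(0) = 2
g′′′(0) = 4
g^(4)(0) = 8
g^(5)(0) = 16
g^(6)(0) = 32
Dividing each by k! gives the coefficients c_0, ..., c_6.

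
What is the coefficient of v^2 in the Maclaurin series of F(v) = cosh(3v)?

9/2

[v^0] = 1;  [v^1] = 0;  [v^2] = 9/2.
So c_2 = F′′(0)/2! = 9/2.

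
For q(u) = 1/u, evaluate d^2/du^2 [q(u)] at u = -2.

The coefficient of (u + 2)^2 in the expansion is -1/8, so q′′(-2) = 2! * (-1/8) = -1/4.

-1/4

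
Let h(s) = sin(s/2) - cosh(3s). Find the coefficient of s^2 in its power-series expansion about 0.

Expand each term separately and add.
h(0) = -1
h′(0) = 1/2
h′′(0) = -9

-9/2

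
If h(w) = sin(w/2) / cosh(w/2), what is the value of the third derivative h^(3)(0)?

Invert the denominator's series and multiply.
The coefficient of w^3 in the expansion is -1/12, so h′′′(0) = 3! * (-1/12) = -1/2.

-1/2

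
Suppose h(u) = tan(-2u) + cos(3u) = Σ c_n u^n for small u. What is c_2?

Combine the two series term by term.
h(0) = 1
h′(0) = -2
h′′(0) = -9
Dividing each by k! gives the coefficients c_0, ..., c_2.

-9/2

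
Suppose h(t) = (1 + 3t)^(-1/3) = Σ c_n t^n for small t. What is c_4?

[t^0] = 1;  [t^1] = -1;  [t^2] = 2;  [t^3] = -14/3;  [t^4] = 35/3.
So c_4 = h^(4)(0)/4! = 35/3.

35/3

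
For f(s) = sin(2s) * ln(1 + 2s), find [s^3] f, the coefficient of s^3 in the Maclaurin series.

-4

Take the Cauchy product of the two expansions.
f(0) = 0
f′(0) = 0
f′′(0) = 8
f′′′(0) = -24
So c_3 = f′′′(0)/3! = -4.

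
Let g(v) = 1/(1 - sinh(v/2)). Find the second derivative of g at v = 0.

1/2

Substitute the inner expansion into the outer series and collect powers.
The coefficient of v^2 in the expansion is 1/4, so g′′(0) = 2! * (1/4) = 1/2.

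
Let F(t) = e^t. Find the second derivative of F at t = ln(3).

3

Compute the successive derivatives at the expansion point and divide by k!.
The coefficient of (t - ln(3))^2 in the expansion is 3/2, so F′′(ln(3)) = 2! * (3/2) = 3.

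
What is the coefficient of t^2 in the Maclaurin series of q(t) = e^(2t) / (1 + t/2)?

Expand each factor separately, then convolve coefficients.
q(0) = 1
q′(0) = 3/2
q′′(0) = 5/2
So c_2 = q′′(0)/2! = 5/4.

5/4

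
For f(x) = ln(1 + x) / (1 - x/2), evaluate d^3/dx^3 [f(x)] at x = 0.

Write out both Maclaurin series and multiply, keeping only the needed powers.
The coefficient of x^3 in the expansion is 1/3, so f′′′(0) = 3! * (1/3) = 2.

2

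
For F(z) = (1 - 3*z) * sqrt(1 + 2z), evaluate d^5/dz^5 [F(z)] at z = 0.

Shift and add copies of the series according to the polynomial's terms.
From the series, [z^5] F = 11/4; multiply by 5! = 120 to get 330.

330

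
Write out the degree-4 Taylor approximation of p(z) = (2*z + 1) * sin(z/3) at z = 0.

-z^4/81 - z^3/162 + 2*z^2/3 + z/3

Multiply each power in the prefactor through the base expansion.
p(0) = 0
p′(0) = 1/3
p′′(0) = 4/3
p′′′(0) = -1/27
p^(4)(0) = -8/27
The Taylor polynomial is Σ p^(k)(0)/k! · z^k.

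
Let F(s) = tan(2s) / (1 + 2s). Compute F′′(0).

-8

Take the Cauchy product of the two expansions.
The coefficient of s^2 in the expansion is -4, so F′′(0) = 2! * (-4) = -8.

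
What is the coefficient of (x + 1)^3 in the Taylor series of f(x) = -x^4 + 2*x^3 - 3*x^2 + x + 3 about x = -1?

Apply the Taylor formula c_k = f^(k)(a)/k!.
So c_3 = f′′′(-1)/3! = 6.

6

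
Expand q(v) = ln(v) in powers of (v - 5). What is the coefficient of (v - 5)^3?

q(5) = ln(5)
q′(5) = 1/5
q′′(5) = -1/25
q′′′(5) = 2/125
So c_3 = q′′′(5)/3! = 1/375.

1/375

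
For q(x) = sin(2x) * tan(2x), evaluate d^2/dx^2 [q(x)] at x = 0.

8

Take the Cauchy product of the two expansions.
The coefficient of x^2 in the expansion is 4, so q′′(0) = 2! * (4) = 8.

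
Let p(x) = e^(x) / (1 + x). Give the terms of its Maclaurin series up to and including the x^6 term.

Expand each factor separately, then convolve coefficients.
p(0) = 1
p′(0) = 0
p′′(0) = 1
p′′′(0) = -2
p^(4)(0) = 9
p^(5)(0) = -44
p^(6)(0) = 265

53*x^6/144 - 11*x^5/30 + 3*x^4/8 - x^3/3 + x^2/2 + 1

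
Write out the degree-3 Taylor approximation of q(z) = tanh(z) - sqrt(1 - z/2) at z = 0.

Expand each term separately and add.

-125*z^3/384 + z^2/32 + 5*z/4 - 1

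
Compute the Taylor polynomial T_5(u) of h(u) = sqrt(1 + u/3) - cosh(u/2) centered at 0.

Combine the two series term by term.
h(0) = 0
h′(0) = 1/6
h′′(0) = -5/18
h′′′(0) = 1/72
h^(4)(0) = -2/27
h^(5)(0) = 35/2592

7*u^5/62208 - u^4/324 + u^3/432 - 5*u^2/36 + u/6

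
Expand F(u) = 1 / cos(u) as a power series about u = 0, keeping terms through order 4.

5*u^4/24 + u^2/2 + 1

Divide the numerator series by the denominator series (power-series long division).
F(0) = 1
F′(0) = 0
F′′(0) = 1
F′′′(0) = 0
F^(4)(0) = 5
The Taylor polynomial is Σ F^(k)(0)/k! · u^k.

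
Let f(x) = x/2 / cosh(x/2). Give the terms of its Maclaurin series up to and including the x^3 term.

-x^3/16 + x/2

Divide the numerator series by the denominator series (power-series long division).
[x^0] = 0;  [x^1] = 1/2;  [x^2] = 0;  [x^3] = -1/16.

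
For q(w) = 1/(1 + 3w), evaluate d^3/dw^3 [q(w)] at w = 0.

The coefficient of w^3 in the expansion is -27, so q′′′(0) = 3! * (-27) = -162.

-162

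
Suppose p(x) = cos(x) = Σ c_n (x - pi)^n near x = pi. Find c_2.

1/2

[(x - pi)^0] = -1;  [(x - pi)^1] = 0;  [(x - pi)^2] = 1/2.
So c_2 = p′′(pi)/2! = 1/2.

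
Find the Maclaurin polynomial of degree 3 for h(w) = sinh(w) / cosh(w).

Invert the denominator's series and multiply.
h(0) = 0
h′(0) = 1
h′′(0) = 0
h′′′(0) = -2

-w^3/3 + w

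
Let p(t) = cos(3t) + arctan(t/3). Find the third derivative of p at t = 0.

Expand each term separately and add.
From the series, [t^3] p = -1/81; multiply by 3! = 6 to get -2/27.

-2/27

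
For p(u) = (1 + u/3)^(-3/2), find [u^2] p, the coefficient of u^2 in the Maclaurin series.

5/24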